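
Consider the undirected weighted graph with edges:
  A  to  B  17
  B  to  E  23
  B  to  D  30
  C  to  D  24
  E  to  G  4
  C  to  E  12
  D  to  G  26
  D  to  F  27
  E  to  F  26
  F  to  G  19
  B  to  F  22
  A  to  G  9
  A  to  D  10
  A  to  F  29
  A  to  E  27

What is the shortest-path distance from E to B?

Checking several routes:
E→A→B: 27 + 17 = 44
E→G→A→B: 4 + 9 + 17 = 30
E→B: 23
Best route has total 23.

23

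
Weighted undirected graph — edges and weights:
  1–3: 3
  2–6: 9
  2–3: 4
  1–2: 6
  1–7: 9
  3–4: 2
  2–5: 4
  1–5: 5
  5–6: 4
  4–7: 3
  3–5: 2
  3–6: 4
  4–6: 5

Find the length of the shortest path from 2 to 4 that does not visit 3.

13

Paths from 2 to 4 avoiding 3:
2 -> 5 -> 6 -> 4: 4 + 4 + 5 = 13
2 -> 5 -> 1 -> 7 -> 4: 4 + 5 + 9 + 3 = 21
2 -> 1 -> 7 -> 4: 6 + 9 + 3 = 18
2 -> 1 -> 5 -> 6 -> 4: 6 + 5 + 4 + 5 = 20
2 -> 6 -> 5 -> 1 -> 7 -> 4: 9 + 4 + 5 + 9 + 3 = 30
2 -> 6 -> 4: 9 + 5 = 14
The minimum is 13.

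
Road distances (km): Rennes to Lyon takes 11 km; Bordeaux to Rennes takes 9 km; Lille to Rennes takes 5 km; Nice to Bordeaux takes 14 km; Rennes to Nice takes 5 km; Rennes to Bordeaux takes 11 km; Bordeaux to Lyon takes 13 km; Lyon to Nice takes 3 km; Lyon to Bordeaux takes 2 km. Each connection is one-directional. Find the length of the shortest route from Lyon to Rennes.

Paths from Lyon to Rennes:
Lyon - Bordeaux - Rennes: 2 + 9 = 11
Lyon - Nice - Bordeaux - Rennes: 3 + 14 + 9 = 26
Best route has total 11 km.

11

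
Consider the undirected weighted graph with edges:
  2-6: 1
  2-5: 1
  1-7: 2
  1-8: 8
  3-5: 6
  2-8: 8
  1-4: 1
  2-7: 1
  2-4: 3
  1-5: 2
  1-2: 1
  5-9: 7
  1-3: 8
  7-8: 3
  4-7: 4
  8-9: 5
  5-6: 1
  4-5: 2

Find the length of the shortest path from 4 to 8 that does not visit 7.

Comparing a few candidate routes:
4-1-8: 1 + 8 = 9
4-1-2-8: 1 + 1 + 8 = 10
4-5-2-8: 2 + 1 + 8 = 11
Best route has total 9.

9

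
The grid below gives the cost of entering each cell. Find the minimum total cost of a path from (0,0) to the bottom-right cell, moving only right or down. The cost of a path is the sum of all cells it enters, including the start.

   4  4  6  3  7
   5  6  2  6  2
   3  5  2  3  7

Path (0,0) -> (0,1) -> (0,2) -> (1,2) -> (2,2) -> (2,3) -> (2,4): 4 + 4 + 6 + 2 + 2 + 3 + 7 = 28.
For comparison, the top-then-right route costs 33.

28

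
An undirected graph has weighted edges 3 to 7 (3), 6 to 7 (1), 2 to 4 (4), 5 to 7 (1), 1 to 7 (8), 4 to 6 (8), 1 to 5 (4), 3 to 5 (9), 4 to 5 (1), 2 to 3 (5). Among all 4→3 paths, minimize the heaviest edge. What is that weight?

Some routes from 4 to 3:
4-5-7-3: max(1, 1, 3) = 3
4-2-3: max(4, 5) = 5
4-6-7-3: max(8, 1, 3) = 8
Best route has worst link 3.

3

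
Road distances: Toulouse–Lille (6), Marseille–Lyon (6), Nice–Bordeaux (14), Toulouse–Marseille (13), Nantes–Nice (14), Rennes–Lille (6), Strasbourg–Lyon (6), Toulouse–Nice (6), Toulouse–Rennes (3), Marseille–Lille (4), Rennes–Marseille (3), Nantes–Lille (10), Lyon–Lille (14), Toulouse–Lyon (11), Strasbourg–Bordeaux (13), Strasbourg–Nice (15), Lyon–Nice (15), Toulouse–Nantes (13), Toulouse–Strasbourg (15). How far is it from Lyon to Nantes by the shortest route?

A few of the Lyon→Nantes routes:
Lyon-Toulouse-Nantes: 11 + 13 = 24
Lyon-Marseille-Rennes-Toulouse-Nantes: 6 + 3 + 3 + 13 = 25
Lyon-Toulouse-Lille-Nantes: 11 + 6 + 10 = 27
Lyon-Marseille-Rennes-Lille-Nantes: 6 + 3 + 6 + 10 = 25
Lyon-Marseille-Lille-Nantes: 6 + 4 + 10 = 20
Lyon-Lille-Nantes: 14 + 10 = 24
The minimum is 20.

20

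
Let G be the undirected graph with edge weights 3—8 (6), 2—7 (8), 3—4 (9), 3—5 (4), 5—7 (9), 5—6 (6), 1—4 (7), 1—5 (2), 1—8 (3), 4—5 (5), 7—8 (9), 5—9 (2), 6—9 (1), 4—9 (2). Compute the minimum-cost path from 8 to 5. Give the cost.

Comparing a few candidate routes:
8-3-5: 6 + 4 = 10
8-1-4-5: 3 + 7 + 5 = 15
8-1-5: 3 + 2 = 5
8-1-4-9-5: 3 + 7 + 2 + 2 = 14
The minimum is 5.

5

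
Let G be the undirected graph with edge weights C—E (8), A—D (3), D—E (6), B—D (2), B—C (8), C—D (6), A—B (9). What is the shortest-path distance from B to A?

Candidate routes:
B -> D -> A: 2 + 3 = 5
B -> A: 9
B -> C -> D -> A: 8 + 6 + 3 = 17
B -> C -> E -> D -> A: 8 + 8 + 6 + 3 = 25
Best route has total 5.

5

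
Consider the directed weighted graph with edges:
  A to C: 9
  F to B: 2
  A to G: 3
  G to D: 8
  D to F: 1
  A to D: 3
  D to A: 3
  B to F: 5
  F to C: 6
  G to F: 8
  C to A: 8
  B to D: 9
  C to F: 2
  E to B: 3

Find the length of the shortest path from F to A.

Candidate routes:
F -> B -> D -> A: 2 + 9 + 3 = 14
F -> C -> A: 6 + 8 = 14
The minimum is 14.

14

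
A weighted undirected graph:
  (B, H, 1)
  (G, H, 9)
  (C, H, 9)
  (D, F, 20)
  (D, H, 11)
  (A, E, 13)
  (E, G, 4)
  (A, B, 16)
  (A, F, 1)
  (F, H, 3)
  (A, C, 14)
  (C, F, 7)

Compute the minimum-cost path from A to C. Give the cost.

8

A few of the A→C routes:
A → B → H → C: 16 + 1 + 9 = 26
A → C: 14
A → E → G → H → C: 13 + 4 + 9 + 9 = 35
A → B → H → F → C: 16 + 1 + 3 + 7 = 27
A → F → C: 1 + 7 = 8
A → F → H → C: 1 + 3 + 9 = 13
Best route has total 8.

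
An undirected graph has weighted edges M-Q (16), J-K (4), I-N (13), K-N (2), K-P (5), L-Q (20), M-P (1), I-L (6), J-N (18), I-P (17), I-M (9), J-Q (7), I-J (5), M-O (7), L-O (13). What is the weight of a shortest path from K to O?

13

Comparing a few candidate routes:
K -> J -> I -> M -> O: 4 + 5 + 9 + 7 = 25
K -> N -> I -> M -> O: 2 + 13 + 9 + 7 = 31
K -> J -> I -> L -> O: 4 + 5 + 6 + 13 = 28
K -> P -> M -> O: 5 + 1 + 7 = 13
Shortest: 13.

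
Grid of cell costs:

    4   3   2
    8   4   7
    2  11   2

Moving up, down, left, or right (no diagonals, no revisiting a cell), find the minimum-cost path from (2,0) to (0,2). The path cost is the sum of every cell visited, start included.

Path (2,0)→(1,0)→(0,0)→(0,1)→(0,2): 2 + 8 + 4 + 3 + 2 = 19.

19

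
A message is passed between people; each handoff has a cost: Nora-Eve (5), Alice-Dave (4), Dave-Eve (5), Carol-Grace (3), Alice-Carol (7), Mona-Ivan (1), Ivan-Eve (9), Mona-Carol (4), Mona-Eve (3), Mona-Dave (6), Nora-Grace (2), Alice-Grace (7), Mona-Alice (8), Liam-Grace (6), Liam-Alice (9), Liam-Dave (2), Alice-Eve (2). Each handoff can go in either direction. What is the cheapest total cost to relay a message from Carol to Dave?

10

Checking several routes:
Carol→Grace→Liam→Dave: 3 + 6 + 2 = 11
Carol→Mona→Dave: 4 + 6 = 10
Carol→Alice→Dave: 7 + 4 = 11
The minimum is 10.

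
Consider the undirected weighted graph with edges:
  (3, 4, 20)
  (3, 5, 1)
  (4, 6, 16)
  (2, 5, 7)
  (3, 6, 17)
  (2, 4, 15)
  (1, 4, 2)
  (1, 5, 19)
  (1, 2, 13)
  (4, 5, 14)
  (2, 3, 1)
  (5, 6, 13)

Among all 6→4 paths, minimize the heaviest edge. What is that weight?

13

Comparing a few candidate routes:
6 -> 5 -> 3 -> 2 -> 1 -> 4: max(13, 1, 1, 13, 2) = 13
6 -> 5 -> 2 -> 1 -> 4: max(13, 7, 13, 2) = 13
6 -> 5 -> 2 -> 4: max(13, 7, 15) = 15
6 -> 5 -> 4: max(13, 14) = 14
6 -> 5 -> 3 -> 2 -> 4: max(13, 1, 1, 15) = 15
Best route has worst link 13.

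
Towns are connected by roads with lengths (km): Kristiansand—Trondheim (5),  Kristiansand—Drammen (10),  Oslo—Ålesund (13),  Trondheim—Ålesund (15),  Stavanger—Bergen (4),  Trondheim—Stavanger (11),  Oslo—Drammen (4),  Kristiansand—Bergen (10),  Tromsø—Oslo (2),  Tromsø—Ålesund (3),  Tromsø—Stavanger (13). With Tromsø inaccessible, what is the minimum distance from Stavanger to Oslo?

Paths from Stavanger to Oslo avoiding Tromsø:
Stavanger-Trondheim-Kristiansand-Drammen-Oslo: 11 + 5 + 10 + 4 = 30
Stavanger-Bergen-Kristiansand-Drammen-Oslo: 4 + 10 + 10 + 4 = 28
Stavanger-Bergen-Kristiansand-Trondheim-Ålesund-Oslo: 4 + 10 + 5 + 15 + 13 = 47
Stavanger-Trondheim-Ålesund-Oslo: 11 + 15 + 13 = 39
Best route has total 28 km.

28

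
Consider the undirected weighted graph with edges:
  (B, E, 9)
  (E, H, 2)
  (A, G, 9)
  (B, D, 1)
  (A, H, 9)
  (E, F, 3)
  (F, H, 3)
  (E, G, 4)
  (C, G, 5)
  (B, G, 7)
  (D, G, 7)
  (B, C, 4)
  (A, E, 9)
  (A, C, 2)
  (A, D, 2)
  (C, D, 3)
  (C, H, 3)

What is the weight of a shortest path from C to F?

Checking several routes:
C - A - H - F: 2 + 9 + 3 = 14
C - A - E - F: 2 + 9 + 3 = 14
C - G - E - H - F: 5 + 4 + 2 + 3 = 14
C - H - F: 3 + 3 = 6
C - G - E - F: 5 + 4 + 3 = 12
C - H - E - F: 3 + 2 + 3 = 8
The minimum is 6.

6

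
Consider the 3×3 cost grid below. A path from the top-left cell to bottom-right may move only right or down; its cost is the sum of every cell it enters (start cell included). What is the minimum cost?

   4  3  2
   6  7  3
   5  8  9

21

One optimal route is [0,0]→[0,1]→[0,2]→[1,2]→[2,2].
Its cost is 4 + 3 + 2 + 3 + 9 = 21.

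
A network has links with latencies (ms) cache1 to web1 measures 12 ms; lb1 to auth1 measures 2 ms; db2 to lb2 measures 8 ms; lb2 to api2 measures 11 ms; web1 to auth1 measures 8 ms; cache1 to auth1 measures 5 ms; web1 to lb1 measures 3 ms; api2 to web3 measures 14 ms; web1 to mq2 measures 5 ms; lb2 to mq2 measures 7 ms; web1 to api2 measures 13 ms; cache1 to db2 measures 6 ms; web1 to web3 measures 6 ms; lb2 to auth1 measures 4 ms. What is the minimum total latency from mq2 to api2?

18

Checking several routes:
mq2→lb2→api2: 7 + 11 = 18
mq2→web1→api2: 5 + 13 = 18
mq2→web1→web3→api2: 5 + 6 + 14 = 25
Best route has total 18 ms.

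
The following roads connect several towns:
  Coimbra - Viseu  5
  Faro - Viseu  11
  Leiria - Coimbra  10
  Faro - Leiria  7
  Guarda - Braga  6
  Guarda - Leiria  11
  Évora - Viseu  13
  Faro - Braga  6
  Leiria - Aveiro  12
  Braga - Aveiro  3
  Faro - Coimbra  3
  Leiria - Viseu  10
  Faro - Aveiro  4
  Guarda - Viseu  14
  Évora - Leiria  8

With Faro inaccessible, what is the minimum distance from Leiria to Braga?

15

Comparing a few candidate routes:
Leiria - Aveiro - Braga: 12 + 3 = 15
Leiria - Viseu - Guarda - Braga: 10 + 14 + 6 = 30
Leiria - Guarda - Braga: 11 + 6 = 17
Shortest: 15.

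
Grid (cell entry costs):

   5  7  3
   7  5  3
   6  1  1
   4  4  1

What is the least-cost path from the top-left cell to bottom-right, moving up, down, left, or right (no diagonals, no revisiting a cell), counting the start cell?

Take r0c0 -> r0c1 -> r0c2 -> r1c2 -> r2c2 -> r3c2 for a total of 5 + 7 + 3 + 3 + 1 + 1 = 20.

20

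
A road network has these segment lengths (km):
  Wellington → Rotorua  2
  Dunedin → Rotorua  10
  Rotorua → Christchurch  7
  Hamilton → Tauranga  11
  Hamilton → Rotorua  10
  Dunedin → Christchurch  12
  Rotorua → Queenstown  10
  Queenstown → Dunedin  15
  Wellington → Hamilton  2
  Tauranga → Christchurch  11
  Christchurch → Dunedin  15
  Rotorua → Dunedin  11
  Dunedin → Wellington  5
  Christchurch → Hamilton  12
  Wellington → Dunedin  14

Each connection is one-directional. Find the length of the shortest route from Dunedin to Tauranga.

18

Paths from Dunedin to Tauranga:
Dunedin - Christchurch - Hamilton - Tauranga: 12 + 12 + 11 = 35
Dunedin - Rotorua - Christchurch - Hamilton - Tauranga: 10 + 7 + 12 + 11 = 40
Dunedin - Wellington - Hamilton - Tauranga: 5 + 2 + 11 = 18
Dunedin - Wellington - Rotorua - Christchurch - Hamilton - Tauranga: 5 + 2 + 7 + 12 + 11 = 37
Shortest: 18 km.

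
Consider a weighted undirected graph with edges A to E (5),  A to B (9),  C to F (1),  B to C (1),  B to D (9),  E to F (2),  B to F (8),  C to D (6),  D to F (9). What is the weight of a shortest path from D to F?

Checking several routes:
D-F: 9
D-C-B-F: 6 + 1 + 8 = 15
D-B-C-F: 9 + 1 + 1 = 11
D-C-F: 6 + 1 = 7
The minimum is 7.

7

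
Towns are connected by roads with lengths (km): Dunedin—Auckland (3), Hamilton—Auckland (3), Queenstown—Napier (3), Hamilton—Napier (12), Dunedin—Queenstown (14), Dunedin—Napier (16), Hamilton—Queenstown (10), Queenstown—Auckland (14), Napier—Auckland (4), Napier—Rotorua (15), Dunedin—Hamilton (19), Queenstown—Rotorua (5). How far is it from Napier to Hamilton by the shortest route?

7

A few of the Napier→Hamilton routes:
Napier - Queenstown - Hamilton: 3 + 10 = 13
Napier - Queenstown - Auckland - Hamilton: 3 + 14 + 3 = 20
Napier - Hamilton: 12
Napier - Auckland - Hamilton: 4 + 3 = 7
Napier - Dunedin - Auckland - Hamilton: 16 + 3 + 3 = 22
Best route has total 7 km.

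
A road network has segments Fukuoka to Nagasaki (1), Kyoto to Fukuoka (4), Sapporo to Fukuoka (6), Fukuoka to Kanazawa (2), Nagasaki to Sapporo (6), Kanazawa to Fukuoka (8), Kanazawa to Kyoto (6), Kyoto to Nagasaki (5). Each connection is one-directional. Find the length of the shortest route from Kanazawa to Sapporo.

Paths from Kanazawa to Sapporo:
Kanazawa→Fukuoka→Nagasaki→Sapporo: 8 + 1 + 6 = 15
Kanazawa→Kyoto→Fukuoka→Nagasaki→Sapporo: 6 + 4 + 1 + 6 = 17
Kanazawa→Kyoto→Nagasaki→Sapporo: 6 + 5 + 6 = 17
The minimum is 15 km.

15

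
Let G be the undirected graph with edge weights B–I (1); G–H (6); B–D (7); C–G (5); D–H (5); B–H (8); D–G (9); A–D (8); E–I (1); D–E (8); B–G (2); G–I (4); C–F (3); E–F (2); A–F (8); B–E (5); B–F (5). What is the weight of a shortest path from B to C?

A few of the B→C routes:
B→G→C: 2 + 5 = 7
B→I→E→F→C: 1 + 1 + 2 + 3 = 7
B→F→C: 5 + 3 = 8
B→I→G→C: 1 + 4 + 5 = 10
B→E→F→C: 5 + 2 + 3 = 10
The minimum is 7.

7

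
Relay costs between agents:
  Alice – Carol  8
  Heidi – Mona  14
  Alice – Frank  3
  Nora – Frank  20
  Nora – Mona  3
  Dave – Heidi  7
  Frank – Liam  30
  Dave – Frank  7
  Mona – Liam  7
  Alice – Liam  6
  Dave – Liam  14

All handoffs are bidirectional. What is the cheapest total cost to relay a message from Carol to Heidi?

Comparing a few candidate routes:
Carol-Alice-Liam-Dave-Heidi: 8 + 6 + 14 + 7 = 35
Carol-Alice-Liam-Mona-Heidi: 8 + 6 + 7 + 14 = 35
Carol-Alice-Frank-Nora-Mona-Heidi: 8 + 3 + 20 + 3 + 14 = 48
Carol-Alice-Frank-Dave-Heidi: 8 + 3 + 7 + 7 = 25
Best route has total 25.

25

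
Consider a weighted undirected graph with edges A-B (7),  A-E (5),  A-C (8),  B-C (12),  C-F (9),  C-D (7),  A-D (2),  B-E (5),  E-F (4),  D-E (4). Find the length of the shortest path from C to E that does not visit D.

13

Routes from C to E avoiding D:
C→F→E: 9 + 4 = 13
C→B→E: 12 + 5 = 17
C→A→B→E: 8 + 7 + 5 = 20
C→B→A→E: 12 + 7 + 5 = 24
C→A→E: 8 + 5 = 13
Best route has total 13.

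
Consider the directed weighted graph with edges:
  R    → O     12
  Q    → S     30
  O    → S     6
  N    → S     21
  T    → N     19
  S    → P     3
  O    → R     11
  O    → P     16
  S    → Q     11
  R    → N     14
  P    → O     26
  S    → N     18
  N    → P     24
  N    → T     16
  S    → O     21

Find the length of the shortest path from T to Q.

51

Paths from T to Q:
T-N-S-Q: 19 + 21 + 11 = 51
T-N-P-O-S-Q: 19 + 24 + 26 + 6 + 11 = 86
Best route has total 51.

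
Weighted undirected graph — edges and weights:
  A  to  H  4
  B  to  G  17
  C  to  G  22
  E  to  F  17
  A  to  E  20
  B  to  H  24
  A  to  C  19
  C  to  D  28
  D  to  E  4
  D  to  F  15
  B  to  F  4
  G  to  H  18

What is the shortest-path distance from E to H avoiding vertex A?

Comparing a few candidate routes:
E→F→B→H: 17 + 4 + 24 = 45
E→F→B→G→H: 17 + 4 + 17 + 18 = 56
E→D→F→B→H: 4 + 15 + 4 + 24 = 47
Shortest: 45.

45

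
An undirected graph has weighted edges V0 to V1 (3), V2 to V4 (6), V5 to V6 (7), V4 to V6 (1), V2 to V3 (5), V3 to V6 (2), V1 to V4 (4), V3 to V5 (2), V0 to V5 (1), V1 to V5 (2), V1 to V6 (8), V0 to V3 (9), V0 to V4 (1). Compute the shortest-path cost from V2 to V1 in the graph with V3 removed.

Some routes from V2 to V1 avoiding V3:
V2 -> V4 -> V6 -> V1: 6 + 1 + 8 = 15
V2 -> V4 -> V0 -> V1: 6 + 1 + 3 = 10
V2 -> V4 -> V6 -> V5 -> V1: 6 + 1 + 7 + 2 = 16
V2 -> V4 -> V0 -> V5 -> V1: 6 + 1 + 1 + 2 = 10
V2 -> V4 -> V1: 6 + 4 = 10
V2 -> V4 -> V6 -> V5 -> V0 -> V1: 6 + 1 + 7 + 1 + 3 = 18
Shortest: 10.

10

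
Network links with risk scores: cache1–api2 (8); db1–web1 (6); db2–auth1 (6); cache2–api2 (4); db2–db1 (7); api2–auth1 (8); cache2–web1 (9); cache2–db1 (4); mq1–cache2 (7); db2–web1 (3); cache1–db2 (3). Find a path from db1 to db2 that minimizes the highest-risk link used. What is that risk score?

6

A few of the db1→db2 routes:
db1 -> web1 -> db2: max(6, 3) = 6
db1 -> cache2 -> api2 -> cache1 -> db2: max(4, 4, 8, 3) = 8
db1 -> cache2 -> api2 -> auth1 -> db2: max(4, 4, 8, 6) = 8
db1 -> db2: max(7) = 7
The minimum achievable maximum is 6.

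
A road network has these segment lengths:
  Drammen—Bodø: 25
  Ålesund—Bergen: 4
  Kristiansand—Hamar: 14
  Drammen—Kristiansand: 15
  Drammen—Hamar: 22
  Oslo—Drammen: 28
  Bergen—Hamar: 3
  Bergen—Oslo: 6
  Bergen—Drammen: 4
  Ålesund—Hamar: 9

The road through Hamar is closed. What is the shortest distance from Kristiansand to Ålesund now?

23

Paths from Kristiansand to Ålesund avoiding Hamar:
Kristiansand→Drammen→Oslo→Bergen→Ålesund: 15 + 28 + 6 + 4 = 53
Kristiansand→Drammen→Bergen→Ålesund: 15 + 4 + 4 = 23
The minimum is 23.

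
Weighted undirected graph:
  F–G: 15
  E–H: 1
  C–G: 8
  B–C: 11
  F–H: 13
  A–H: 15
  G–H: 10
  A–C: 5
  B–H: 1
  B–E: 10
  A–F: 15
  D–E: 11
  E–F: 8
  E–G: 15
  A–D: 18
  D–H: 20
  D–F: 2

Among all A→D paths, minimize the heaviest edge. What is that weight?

Comparing a few candidate routes:
A -> C -> B -> H -> E -> F -> D: max(5, 11, 1, 1, 8, 2) = 11
A -> C -> G -> H -> E -> F -> D: max(5, 8, 10, 1, 8, 2) = 10
A -> C -> B -> H -> E -> D: max(5, 11, 1, 1, 11) = 11
A -> C -> G -> H -> B -> E -> F -> D: max(5, 8, 10, 1, 10, 8, 2) = 10
Smallest bottleneck: 10.

10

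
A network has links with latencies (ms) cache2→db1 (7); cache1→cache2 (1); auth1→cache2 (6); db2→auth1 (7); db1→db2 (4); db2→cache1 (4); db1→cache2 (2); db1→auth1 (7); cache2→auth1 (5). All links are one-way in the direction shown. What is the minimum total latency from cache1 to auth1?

Paths from cache1 to auth1:
cache1→cache2→auth1: 1 + 5 = 6
cache1→cache2→db1→db2→auth1: 1 + 7 + 4 + 7 = 19
cache1→cache2→db1→auth1: 1 + 7 + 7 = 15
Best route has total 6 ms.

6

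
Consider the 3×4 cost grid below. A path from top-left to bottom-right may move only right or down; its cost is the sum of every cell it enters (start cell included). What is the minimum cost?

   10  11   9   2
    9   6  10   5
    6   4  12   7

Cheapest: [0,0]→[0,1]→[0,2]→[0,3]→[1,3]→[2,3]
  10 + 11 + 9 + 2 + 5 + 7 = 44

44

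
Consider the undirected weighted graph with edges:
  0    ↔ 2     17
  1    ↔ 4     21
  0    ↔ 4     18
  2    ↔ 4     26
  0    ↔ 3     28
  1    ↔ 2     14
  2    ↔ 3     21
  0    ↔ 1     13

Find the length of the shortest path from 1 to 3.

Comparing a few candidate routes:
1 -> 2 -> 0 -> 3: 14 + 17 + 28 = 59
1 -> 0 -> 2 -> 3: 13 + 17 + 21 = 51
1 -> 4 -> 0 -> 3: 21 + 18 + 28 = 67
1 -> 0 -> 3: 13 + 28 = 41
1 -> 2 -> 3: 14 + 21 = 35
The minimum is 35.

35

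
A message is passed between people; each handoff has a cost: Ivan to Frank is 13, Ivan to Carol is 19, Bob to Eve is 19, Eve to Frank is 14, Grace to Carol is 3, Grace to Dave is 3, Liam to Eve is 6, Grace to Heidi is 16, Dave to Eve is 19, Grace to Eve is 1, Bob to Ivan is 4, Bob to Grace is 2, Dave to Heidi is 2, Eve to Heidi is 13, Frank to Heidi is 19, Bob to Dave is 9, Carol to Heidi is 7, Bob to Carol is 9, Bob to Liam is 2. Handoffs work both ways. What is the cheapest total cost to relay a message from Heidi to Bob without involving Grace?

A few of the Heidi→Bob routes:
Heidi → Carol → Bob: 7 + 9 = 16
Heidi → Dave → Eve → Liam → Bob: 2 + 19 + 6 + 2 = 29
Heidi → Eve → Liam → Bob: 13 + 6 + 2 = 21
Heidi → Dave → Bob: 2 + 9 = 11
Heidi → Carol → Ivan → Bob: 7 + 19 + 4 = 30
Heidi → Eve → Bob: 13 + 19 = 32
Best route has total 11.

11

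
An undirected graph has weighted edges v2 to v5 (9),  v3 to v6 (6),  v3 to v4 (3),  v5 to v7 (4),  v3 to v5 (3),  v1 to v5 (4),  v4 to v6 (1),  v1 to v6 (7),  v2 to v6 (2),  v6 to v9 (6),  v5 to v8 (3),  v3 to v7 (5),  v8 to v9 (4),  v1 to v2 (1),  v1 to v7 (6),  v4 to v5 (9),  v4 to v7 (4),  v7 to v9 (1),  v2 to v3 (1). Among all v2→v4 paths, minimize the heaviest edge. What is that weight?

Comparing a few candidate routes:
v2→v6→v4: max(2, 1) = 2
v2→v3→v5→v7→v4: max(1, 3, 4, 4) = 4
v2→v3→v4: max(1, 3) = 3
v2→v1→v5→v8→v9→v7→v4: max(1, 4, 3, 4, 1, 4) = 4
v2→v3→v5→v8→v9→v7→v4: max(1, 3, 3, 4, 1, 4) = 4
Smallest bottleneck: 2.

2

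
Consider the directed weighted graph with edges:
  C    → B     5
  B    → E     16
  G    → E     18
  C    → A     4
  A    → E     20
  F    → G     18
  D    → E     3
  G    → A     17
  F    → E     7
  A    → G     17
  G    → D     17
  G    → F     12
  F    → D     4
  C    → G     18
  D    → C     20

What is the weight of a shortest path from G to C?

36

Routes from G to C:
G → F → D → C: 12 + 4 + 20 = 36
G → D → C: 17 + 20 = 37
Best route has total 36.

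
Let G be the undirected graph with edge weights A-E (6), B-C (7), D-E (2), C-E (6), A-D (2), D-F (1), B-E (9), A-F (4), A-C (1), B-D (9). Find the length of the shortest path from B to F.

Checking several routes:
B - E - D - F: 9 + 2 + 1 = 12
B - C - A - D - F: 7 + 1 + 2 + 1 = 11
B - C - A - F: 7 + 1 + 4 = 12
B - D - F: 9 + 1 = 10
The minimum is 10.

10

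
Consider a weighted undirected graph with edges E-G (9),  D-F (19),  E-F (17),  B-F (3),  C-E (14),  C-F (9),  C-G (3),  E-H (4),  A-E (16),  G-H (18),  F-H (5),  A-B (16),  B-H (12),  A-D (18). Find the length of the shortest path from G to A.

Comparing a few candidate routes:
G - C - F - B - A: 3 + 9 + 3 + 16 = 31
G - C - F - H - E - A: 3 + 9 + 5 + 4 + 16 = 37
G - E - A: 9 + 16 = 25
G - C - E - A: 3 + 14 + 16 = 33
The minimum is 25.

25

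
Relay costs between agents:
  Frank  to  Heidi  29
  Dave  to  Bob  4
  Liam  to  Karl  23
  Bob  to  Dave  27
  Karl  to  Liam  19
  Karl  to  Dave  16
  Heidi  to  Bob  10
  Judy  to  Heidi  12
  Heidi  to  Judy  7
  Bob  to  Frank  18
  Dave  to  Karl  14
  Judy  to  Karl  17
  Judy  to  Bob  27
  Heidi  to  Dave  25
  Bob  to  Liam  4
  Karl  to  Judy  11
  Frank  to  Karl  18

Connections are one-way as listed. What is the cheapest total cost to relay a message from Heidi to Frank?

A few of the Heidi→Frank routes:
Heidi -> Dave -> Bob -> Frank: 25 + 4 + 18 = 47
Heidi -> Judy -> Bob -> Frank: 7 + 27 + 18 = 52
Heidi -> Bob -> Frank: 10 + 18 = 28
Heidi -> Judy -> Karl -> Dave -> Bob -> Frank: 7 + 17 + 16 + 4 + 18 = 62
Shortest: 28.

28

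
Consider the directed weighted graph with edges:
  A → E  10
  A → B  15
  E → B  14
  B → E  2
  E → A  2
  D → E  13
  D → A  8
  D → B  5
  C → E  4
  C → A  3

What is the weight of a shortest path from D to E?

7

A few of the D→E routes:
D -> B -> E: 5 + 2 = 7
D -> A -> E: 8 + 10 = 18
D -> E: 13
Best route has total 7.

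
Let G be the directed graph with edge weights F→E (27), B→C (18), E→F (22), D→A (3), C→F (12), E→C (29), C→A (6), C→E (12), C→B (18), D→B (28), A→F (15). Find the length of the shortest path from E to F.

22

Paths from E to F:
E -> F: 22
E -> C -> A -> F: 29 + 6 + 15 = 50
E -> C -> F: 29 + 12 = 41
Best route has total 22.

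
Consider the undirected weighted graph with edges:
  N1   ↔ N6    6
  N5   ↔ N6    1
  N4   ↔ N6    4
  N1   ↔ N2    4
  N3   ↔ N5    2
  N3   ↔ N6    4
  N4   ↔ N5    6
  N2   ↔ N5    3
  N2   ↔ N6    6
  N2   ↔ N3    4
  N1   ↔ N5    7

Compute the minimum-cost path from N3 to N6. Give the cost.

3

Some routes from N3 to N6:
N3 - N5 - N6: 2 + 1 = 3
N3 - N6: 4
N3 - N5 - N2 - N6: 2 + 3 + 6 = 11
N3 - N2 - N6: 4 + 6 = 10
N3 - N2 - N5 - N6: 4 + 3 + 1 = 8
Shortest: 3.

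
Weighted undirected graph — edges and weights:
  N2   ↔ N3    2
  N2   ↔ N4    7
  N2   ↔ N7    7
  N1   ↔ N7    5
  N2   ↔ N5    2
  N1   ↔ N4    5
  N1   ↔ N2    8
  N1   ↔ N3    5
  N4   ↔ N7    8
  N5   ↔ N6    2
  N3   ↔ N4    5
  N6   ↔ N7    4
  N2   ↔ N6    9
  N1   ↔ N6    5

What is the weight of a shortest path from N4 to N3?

5

Checking several routes:
N4-N1-N3: 5 + 5 = 10
N4-N3: 5
N4-N1-N2-N3: 5 + 8 + 2 = 15
N4-N2-N3: 7 + 2 = 9
N4-N1-N6-N5-N2-N3: 5 + 5 + 2 + 2 + 2 = 16
Shortest: 5.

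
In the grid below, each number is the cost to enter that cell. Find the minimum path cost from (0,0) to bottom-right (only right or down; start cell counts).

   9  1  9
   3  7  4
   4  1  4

Take r0c0 → r1c0 → r2c0 → r2c1 → r2c2 for a total of 9 + 3 + 4 + 1 + 4 = 21.

21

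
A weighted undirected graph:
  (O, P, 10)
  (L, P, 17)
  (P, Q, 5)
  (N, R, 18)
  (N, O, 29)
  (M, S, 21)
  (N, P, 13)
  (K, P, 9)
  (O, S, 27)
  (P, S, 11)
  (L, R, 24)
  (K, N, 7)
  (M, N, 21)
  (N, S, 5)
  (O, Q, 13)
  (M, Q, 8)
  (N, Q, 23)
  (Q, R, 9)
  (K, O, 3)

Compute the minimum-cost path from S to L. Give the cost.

A few of the S→L routes:
S - N - R - L: 5 + 18 + 24 = 47
S - N - K - O - P - L: 5 + 7 + 3 + 10 + 17 = 42
S - P - Q - R - L: 11 + 5 + 9 + 24 = 49
S - N - K - P - L: 5 + 7 + 9 + 17 = 38
S - N - P - L: 5 + 13 + 17 = 35
S - P - L: 11 + 17 = 28
Best route has total 28.

28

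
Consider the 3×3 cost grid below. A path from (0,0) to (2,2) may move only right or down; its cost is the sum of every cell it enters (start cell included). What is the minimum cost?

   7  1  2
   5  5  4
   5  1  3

Path (0,0) -> (0,1) -> (0,2) -> (1,2) -> (2,2): 7 + 1 + 2 + 4 + 3 = 17.

17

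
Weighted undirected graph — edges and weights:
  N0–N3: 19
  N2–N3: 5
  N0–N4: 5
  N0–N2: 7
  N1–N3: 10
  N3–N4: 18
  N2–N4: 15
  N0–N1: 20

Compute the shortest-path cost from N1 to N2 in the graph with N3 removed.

Routes from N1 to N2 avoiding N3:
N1→N0→N4→N2: 20 + 5 + 15 = 40
N1→N0→N2: 20 + 7 = 27
Shortest: 27.

27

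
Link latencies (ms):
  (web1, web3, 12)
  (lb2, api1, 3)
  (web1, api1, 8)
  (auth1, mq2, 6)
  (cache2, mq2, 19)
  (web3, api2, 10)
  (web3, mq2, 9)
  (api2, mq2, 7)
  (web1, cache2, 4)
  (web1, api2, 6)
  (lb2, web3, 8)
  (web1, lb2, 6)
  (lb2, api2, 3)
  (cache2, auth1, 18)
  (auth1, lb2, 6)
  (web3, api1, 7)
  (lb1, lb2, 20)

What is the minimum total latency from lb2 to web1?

Some routes from lb2 to web1:
lb2→api2→web1: 3 + 6 = 9
lb2→api1→web1: 3 + 8 = 11
lb2→web1: 6
lb2→web3→web1: 8 + 12 = 20
Shortest: 6 ms.

6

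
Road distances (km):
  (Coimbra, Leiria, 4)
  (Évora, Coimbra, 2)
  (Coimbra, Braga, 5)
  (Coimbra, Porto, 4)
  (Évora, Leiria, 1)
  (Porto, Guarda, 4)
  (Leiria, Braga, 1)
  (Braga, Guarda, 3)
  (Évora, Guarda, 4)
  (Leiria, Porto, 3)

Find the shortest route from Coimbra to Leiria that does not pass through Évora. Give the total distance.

Comparing a few candidate routes:
Coimbra -> Porto -> Leiria: 4 + 3 = 7
Coimbra -> Braga -> Leiria: 5 + 1 = 6
Coimbra -> Leiria: 4
Shortest: 4 km.

4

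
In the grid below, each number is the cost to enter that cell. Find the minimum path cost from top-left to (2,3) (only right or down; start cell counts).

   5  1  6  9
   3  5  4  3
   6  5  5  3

Cheapest: (0,0) (0,1) (1,1) (1,2) (1,3) (2,3)
  5 + 1 + 5 + 4 + 3 + 3 = 21
For comparison, the top-then-right route costs 27.

21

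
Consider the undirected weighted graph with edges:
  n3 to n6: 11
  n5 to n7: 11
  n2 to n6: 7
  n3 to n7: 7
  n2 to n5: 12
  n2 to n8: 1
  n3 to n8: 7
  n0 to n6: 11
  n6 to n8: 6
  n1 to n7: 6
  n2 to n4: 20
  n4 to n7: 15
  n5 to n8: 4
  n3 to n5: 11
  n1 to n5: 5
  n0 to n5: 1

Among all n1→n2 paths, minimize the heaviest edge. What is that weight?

5

Checking several routes:
n1 -> n5 -> n8 -> n2: max(5, 4, 1) = 5
n1 -> n7 -> n3 -> n8 -> n6 -> n2: max(6, 7, 7, 6, 7) = 7
n1 -> n7 -> n3 -> n8 -> n2: max(6, 7, 7, 1) = 7
n1 -> n7 -> n5 -> n3 -> n8 -> n2: max(6, 11, 11, 7, 1) = 11
n1 -> n7 -> n5 -> n3 -> n8 -> n6 -> n2: max(6, 11, 11, 7, 6, 7) = 11
n1 -> n5 -> n8 -> n6 -> n2: max(5, 4, 6, 7) = 7
The minimum achievable maximum is 5.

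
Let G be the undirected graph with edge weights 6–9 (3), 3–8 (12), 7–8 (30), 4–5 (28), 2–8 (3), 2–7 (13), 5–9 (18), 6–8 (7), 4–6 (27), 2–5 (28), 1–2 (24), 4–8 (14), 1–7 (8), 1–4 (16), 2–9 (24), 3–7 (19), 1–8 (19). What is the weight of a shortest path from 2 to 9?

A few of the 2→9 routes:
2-5-9: 28 + 18 = 46
2-8-6-9: 3 + 7 + 3 = 13
2-9: 24
The minimum is 13.

13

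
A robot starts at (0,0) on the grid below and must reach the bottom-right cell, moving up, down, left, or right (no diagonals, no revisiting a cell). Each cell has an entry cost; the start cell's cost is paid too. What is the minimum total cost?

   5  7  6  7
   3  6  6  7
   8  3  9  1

Cheapest: [0,0] -> [1,0] -> [1,1] -> [2,1] -> [2,2] -> [2,3]
  5 + 3 + 6 + 3 + 9 + 1 = 27

27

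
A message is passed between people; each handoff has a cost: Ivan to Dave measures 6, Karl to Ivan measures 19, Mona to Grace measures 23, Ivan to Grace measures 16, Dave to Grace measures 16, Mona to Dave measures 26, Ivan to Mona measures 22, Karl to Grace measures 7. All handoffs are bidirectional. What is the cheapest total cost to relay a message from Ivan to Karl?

19

Some routes from Ivan to Karl:
Ivan -> Grace -> Karl: 16 + 7 = 23
Ivan -> Mona -> Grace -> Karl: 22 + 23 + 7 = 52
Ivan -> Karl: 19
Ivan -> Dave -> Mona -> Grace -> Karl: 6 + 26 + 23 + 7 = 62
Ivan -> Dave -> Grace -> Karl: 6 + 16 + 7 = 29
Best route has total 19.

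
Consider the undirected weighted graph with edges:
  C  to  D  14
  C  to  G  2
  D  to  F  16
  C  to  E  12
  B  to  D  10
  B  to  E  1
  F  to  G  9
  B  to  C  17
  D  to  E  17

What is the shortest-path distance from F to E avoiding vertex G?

Candidate routes:
F-D-E: 16 + 17 = 33
F-D-B-C-E: 16 + 10 + 17 + 12 = 55
F-D-C-E: 16 + 14 + 12 = 42
F-D-C-B-E: 16 + 14 + 17 + 1 = 48
F-D-B-E: 16 + 10 + 1 = 27
The minimum is 27.

27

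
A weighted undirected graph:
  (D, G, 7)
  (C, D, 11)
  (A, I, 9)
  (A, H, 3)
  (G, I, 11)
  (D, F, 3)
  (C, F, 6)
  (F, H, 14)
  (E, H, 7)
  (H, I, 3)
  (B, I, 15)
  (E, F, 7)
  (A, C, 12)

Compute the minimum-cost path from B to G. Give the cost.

26

A few of the B→G routes:
B -> I -> A -> H -> E -> F -> D -> G: 15 + 9 + 3 + 7 + 7 + 3 + 7 = 51
B -> I -> H -> E -> F -> D -> G: 15 + 3 + 7 + 7 + 3 + 7 = 42
B -> I -> G: 15 + 11 = 26
B -> I -> H -> A -> C -> F -> D -> G: 15 + 3 + 3 + 12 + 6 + 3 + 7 = 49
B -> I -> H -> F -> D -> G: 15 + 3 + 14 + 3 + 7 = 42
B -> I -> A -> H -> F -> D -> G: 15 + 9 + 3 + 14 + 3 + 7 = 51
Shortest: 26.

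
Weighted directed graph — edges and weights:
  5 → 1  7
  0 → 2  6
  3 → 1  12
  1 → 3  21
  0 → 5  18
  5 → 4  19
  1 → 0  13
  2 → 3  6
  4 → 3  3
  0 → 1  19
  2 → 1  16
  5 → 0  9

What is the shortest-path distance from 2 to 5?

47

Routes from 2 to 5:
2 -> 3 -> 1 -> 0 -> 5: 6 + 12 + 13 + 18 = 49
2 -> 1 -> 0 -> 5: 16 + 13 + 18 = 47
Shortest: 47.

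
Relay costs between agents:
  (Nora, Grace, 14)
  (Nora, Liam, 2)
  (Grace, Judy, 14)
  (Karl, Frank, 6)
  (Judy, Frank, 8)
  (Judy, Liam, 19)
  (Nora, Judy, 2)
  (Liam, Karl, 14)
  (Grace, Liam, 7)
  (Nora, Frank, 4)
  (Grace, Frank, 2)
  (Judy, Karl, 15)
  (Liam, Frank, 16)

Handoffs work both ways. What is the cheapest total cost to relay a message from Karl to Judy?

Checking several routes:
Karl - Judy: 15
Karl - Frank - Judy: 6 + 8 = 14
Karl - Frank - Nora - Judy: 6 + 4 + 2 = 12
Best route has total 12.

12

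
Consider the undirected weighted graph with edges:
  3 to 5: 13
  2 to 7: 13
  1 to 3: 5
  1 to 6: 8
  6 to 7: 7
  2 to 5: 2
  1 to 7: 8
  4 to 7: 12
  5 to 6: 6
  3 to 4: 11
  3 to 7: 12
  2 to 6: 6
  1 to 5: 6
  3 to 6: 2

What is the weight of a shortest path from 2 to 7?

13

Some routes from 2 to 7:
2 → 5 → 6 → 7: 2 + 6 + 7 = 15
2 → 7: 13
2 → 6 → 7: 6 + 7 = 13
The minimum is 13.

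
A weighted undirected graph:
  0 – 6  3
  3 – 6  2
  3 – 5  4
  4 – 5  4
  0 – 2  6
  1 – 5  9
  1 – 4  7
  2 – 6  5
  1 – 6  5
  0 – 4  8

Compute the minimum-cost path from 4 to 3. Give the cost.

8

Some routes from 4 to 3:
4-5-1-6-3: 4 + 9 + 5 + 2 = 20
4-5-3: 4 + 4 = 8
4-0-6-3: 8 + 3 + 2 = 13
4-1-6-3: 7 + 5 + 2 = 14
Best route has total 8.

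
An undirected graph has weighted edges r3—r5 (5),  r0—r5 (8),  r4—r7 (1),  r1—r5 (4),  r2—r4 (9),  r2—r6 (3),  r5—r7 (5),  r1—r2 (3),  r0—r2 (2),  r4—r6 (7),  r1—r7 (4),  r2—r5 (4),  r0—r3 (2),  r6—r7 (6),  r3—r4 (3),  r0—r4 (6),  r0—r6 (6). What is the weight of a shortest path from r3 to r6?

7

Comparing a few candidate routes:
r3 → r0 → r2 → r6: 2 + 2 + 3 = 7
r3 → r0 → r6: 2 + 6 = 8
r3 → r4 → r6: 3 + 7 = 10
r3 → r4 → r7 → r6: 3 + 1 + 6 = 10
The minimum is 7.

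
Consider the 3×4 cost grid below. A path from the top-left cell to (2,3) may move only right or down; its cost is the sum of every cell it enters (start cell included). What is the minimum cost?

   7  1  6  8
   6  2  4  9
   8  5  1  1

Path r0c0 r0c1 r1c1 r1c2 r2c2 r2c3: 7 + 1 + 2 + 4 + 1 + 1 = 16.

16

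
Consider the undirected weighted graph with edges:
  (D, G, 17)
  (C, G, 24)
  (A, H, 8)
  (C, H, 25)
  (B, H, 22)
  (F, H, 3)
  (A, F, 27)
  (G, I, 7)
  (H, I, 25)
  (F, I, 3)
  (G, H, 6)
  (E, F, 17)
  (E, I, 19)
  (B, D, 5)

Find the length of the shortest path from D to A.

31

Comparing a few candidate routes:
D -> G -> H -> F -> A: 17 + 6 + 3 + 27 = 53
D -> G -> I -> F -> H -> A: 17 + 7 + 3 + 3 + 8 = 38
D -> G -> H -> A: 17 + 6 + 8 = 31
D -> B -> H -> A: 5 + 22 + 8 = 35
The minimum is 31.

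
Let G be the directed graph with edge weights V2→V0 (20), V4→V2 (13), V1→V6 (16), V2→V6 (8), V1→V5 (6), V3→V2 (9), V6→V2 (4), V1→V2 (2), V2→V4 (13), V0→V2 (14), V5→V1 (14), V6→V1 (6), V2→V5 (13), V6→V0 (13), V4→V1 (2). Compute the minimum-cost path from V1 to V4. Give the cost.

15

Candidate routes:
V1→V6→V2→V4: 16 + 4 + 13 = 33
V1→V6→V0→V2→V4: 16 + 13 + 14 + 13 = 56
V1→V2→V4: 2 + 13 = 15
Shortest: 15.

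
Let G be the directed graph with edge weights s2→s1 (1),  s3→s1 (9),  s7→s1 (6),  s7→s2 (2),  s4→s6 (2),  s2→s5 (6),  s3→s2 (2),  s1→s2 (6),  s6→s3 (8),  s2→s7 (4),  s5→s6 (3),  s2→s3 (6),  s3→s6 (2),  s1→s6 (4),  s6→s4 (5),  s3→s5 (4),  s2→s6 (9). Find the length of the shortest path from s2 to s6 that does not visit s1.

A few of the s2→s6 routes:
s2 → s5 → s6: 6 + 3 = 9
s2 → s3 → s6: 6 + 2 = 8
s2 → s6: 9
Shortest: 8.

8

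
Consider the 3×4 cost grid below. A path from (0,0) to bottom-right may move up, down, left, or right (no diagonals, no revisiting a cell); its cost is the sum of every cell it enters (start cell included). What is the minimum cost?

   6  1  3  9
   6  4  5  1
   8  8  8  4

One optimal route is r0c0→r0c1→r0c2→r1c2→r1c3→r2c3.
Its cost is 6 + 1 + 3 + 5 + 1 + 4 = 20.

20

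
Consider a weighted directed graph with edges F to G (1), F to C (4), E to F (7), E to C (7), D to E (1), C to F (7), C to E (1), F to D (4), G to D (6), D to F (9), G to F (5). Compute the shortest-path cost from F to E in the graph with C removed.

Candidate routes:
F -> G -> D -> E: 1 + 6 + 1 = 8
F -> D -> E: 4 + 1 = 5
Shortest: 5.

5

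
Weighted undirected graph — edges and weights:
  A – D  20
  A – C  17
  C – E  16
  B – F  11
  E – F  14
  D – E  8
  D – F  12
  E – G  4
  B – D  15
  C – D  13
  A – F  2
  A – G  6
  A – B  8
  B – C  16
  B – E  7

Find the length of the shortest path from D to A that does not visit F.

Some routes from D to A avoiding F:
D -> B -> E -> G -> A: 15 + 7 + 4 + 6 = 32
D -> B -> A: 15 + 8 = 23
D -> E -> G -> A: 8 + 4 + 6 = 18
D -> A: 20
D -> E -> B -> A: 8 + 7 + 8 = 23
D -> C -> A: 13 + 17 = 30
The minimum is 18.

18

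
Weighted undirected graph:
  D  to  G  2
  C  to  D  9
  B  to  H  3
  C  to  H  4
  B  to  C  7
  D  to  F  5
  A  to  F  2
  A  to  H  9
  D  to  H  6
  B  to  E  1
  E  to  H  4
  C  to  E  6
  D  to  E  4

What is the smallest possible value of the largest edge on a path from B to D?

4

Checking several routes:
B→E→D: max(1, 4) = 4
B→H→E→D: max(3, 4, 4) = 4
B→H→C→E→D: max(3, 4, 6, 4) = 6
B→H→D: max(3, 6) = 6
The minimum achievable maximum is 4.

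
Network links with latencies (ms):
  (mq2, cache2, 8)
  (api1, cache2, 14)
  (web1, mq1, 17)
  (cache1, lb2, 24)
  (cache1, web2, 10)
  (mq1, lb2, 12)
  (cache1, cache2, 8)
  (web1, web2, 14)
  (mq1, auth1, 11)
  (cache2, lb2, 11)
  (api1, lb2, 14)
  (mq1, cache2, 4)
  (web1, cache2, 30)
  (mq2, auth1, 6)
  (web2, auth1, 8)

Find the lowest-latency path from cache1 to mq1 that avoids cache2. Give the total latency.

Paths from cache1 to mq1 avoiding cache2:
cache1-web2-web1-mq1: 10 + 14 + 17 = 41
cache1-lb2-mq1: 24 + 12 = 36
cache1-web2-auth1-mq1: 10 + 8 + 11 = 29
Best route has total 29 ms.

29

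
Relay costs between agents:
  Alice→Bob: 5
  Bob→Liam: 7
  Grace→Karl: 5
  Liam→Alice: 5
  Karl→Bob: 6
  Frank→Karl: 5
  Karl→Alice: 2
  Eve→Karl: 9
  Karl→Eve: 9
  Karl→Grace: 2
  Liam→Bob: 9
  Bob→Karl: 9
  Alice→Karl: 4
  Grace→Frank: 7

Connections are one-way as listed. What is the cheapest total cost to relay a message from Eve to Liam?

22

Routes from Eve to Liam:
Eve -> Karl -> Alice -> Bob -> Liam: 9 + 2 + 5 + 7 = 23
Eve -> Karl -> Bob -> Liam: 9 + 6 + 7 = 22
The minimum is 22.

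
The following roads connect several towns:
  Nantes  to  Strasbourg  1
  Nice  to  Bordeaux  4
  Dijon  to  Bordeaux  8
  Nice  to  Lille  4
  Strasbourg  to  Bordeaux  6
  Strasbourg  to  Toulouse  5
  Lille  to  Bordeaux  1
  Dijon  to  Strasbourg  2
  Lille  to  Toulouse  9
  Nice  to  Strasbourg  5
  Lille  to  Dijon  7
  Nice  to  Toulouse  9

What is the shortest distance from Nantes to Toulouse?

A few of the Nantes→Toulouse routes:
Nantes-Strasbourg-Nice-Toulouse: 1 + 5 + 9 = 15
Nantes-Strasbourg-Bordeaux-Lille-Toulouse: 1 + 6 + 1 + 9 = 17
Nantes-Strasbourg-Toulouse: 1 + 5 = 6
The minimum is 6.

6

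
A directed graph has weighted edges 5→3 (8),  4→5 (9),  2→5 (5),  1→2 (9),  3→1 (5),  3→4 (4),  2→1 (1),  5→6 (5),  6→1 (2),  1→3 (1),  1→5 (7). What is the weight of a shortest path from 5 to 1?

7

Routes from 5 to 1:
5-3-1: 8 + 5 = 13
5-6-1: 5 + 2 = 7
Best route has total 7.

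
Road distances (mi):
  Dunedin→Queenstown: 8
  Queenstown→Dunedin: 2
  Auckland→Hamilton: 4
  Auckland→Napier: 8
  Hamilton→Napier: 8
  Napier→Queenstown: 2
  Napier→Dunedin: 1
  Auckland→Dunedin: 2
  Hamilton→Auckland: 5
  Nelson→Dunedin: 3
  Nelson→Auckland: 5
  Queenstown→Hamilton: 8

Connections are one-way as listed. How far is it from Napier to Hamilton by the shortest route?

10

Paths from Napier to Hamilton:
Napier -> Queenstown -> Hamilton: 2 + 8 = 10
Napier -> Dunedin -> Queenstown -> Hamilton: 1 + 8 + 8 = 17
Shortest: 10 mi.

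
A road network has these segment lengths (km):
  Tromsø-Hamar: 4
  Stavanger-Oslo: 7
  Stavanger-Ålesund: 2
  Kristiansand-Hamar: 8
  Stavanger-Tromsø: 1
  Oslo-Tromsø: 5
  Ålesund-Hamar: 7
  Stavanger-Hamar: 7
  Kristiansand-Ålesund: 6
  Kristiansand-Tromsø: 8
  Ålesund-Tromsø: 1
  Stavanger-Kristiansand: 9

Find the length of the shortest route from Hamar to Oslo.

9

Checking several routes:
Hamar-Tromsø-Stavanger-Oslo: 4 + 1 + 7 = 12
Hamar-Tromsø-Oslo: 4 + 5 = 9
Hamar-Stavanger-Tromsø-Oslo: 7 + 1 + 5 = 13
Hamar-Ålesund-Tromsø-Oslo: 7 + 1 + 5 = 13
Best route has total 9 km.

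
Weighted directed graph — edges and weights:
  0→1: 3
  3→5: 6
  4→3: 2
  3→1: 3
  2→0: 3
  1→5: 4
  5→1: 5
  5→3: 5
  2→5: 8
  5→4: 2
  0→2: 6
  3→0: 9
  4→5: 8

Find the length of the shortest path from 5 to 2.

Candidate routes:
5 -> 3 -> 0 -> 2: 5 + 9 + 6 = 20
5 -> 4 -> 3 -> 0 -> 2: 2 + 2 + 9 + 6 = 19
Best route has total 19.

19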